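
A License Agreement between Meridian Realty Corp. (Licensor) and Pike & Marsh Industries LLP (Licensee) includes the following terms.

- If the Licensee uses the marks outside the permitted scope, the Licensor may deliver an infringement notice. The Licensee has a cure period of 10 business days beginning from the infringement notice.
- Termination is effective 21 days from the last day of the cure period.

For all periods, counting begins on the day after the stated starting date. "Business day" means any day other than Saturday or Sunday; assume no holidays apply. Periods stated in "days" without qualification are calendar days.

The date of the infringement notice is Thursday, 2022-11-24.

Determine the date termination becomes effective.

The last day of the cure period: 10 business days after Thursday, 2022-11-24, skipping weekends — Nov 25, Nov 28, Nov 29, Nov 30, Dec 1, Dec 2, Dec 5, Dec 6, Dec 7, Dec 8 — lands on Thursday, 2022-12-08.
Adding 21 calendar days to 2022-12-08 gives 2022-12-29, which is the date termination becomes effective.

2022-12-29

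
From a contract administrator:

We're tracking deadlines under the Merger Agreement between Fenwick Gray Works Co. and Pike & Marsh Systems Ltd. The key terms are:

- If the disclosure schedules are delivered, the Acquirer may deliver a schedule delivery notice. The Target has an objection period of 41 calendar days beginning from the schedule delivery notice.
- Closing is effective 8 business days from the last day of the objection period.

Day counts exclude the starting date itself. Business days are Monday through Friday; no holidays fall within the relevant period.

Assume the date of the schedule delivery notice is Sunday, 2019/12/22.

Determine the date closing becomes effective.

The last day of the objection period: 41 calendar days after 2019/12/22 is 2020/02/01.
The date closing becomes effective: 8 business days after Saturday, 2020/02/01, skipping weekends — Feb 3, Feb 4, Feb 5, Feb 6, Feb 7, Feb 10, Feb 11, Feb 12 — lands on Wednesday, 2020/02/12.

2020/02/12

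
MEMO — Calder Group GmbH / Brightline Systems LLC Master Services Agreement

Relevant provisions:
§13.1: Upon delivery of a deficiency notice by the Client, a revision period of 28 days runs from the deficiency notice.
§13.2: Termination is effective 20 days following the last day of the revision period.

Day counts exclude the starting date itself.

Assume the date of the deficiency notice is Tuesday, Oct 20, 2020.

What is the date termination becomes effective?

Dec 7, 2020

The last day of the revision period: 28 calendar days after Oct 20, 2020 is Nov 17, 2020.
The date termination becomes effective: Nov 17, 2020 + 20 days = Dec 7, 2020.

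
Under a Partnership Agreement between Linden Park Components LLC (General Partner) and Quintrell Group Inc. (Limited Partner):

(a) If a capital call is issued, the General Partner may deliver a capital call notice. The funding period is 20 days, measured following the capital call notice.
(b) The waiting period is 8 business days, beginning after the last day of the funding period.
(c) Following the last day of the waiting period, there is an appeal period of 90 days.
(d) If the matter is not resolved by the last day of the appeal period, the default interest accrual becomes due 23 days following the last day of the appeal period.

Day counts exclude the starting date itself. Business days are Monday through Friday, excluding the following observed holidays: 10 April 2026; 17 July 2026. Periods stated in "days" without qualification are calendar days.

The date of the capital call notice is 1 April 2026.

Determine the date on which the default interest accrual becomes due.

The last day of the funding period: 1 April 2026 + 20 days = 21 April 2026.
The last day of the waiting period: 8 business days after Tuesday, 21 April 2026, skipping weekends — Apr 22, Apr 23, Apr 24, Apr 27, Apr 28, Apr 29, Apr 30, May 1 — lands on Friday, 1 May 2026.
The last day of the appeal period: 1 May 2026 + 90 days = 30 July 2026.
The date on which the default interest accrual becomes due: 30 July 2026 + 23 days = 22 August 2026.

22 August 2026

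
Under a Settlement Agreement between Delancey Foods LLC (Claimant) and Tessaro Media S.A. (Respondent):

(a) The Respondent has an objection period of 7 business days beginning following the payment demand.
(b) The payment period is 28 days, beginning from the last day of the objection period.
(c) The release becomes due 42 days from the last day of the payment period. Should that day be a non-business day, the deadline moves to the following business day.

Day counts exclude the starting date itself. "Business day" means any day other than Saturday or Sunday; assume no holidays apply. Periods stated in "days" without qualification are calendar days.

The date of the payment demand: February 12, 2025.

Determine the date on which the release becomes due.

The last day of the objection period: 7 business days after Wednesday, February 12, 2025, skipping weekends — Feb 13, Feb 14, Feb 17, Feb 18, Feb 19, Feb 20, Feb 21 — lands on Friday, February 21, 2025.
Adding 28 calendar days to February 21, 2025 gives March 21, 2025, which is the last day of the payment period.
The date on which the release becomes due: 42 calendar days after March 21, 2025 is May 2, 2025. May 2, 2025 is a Friday, so no roll-forward applies.

May 2, 2025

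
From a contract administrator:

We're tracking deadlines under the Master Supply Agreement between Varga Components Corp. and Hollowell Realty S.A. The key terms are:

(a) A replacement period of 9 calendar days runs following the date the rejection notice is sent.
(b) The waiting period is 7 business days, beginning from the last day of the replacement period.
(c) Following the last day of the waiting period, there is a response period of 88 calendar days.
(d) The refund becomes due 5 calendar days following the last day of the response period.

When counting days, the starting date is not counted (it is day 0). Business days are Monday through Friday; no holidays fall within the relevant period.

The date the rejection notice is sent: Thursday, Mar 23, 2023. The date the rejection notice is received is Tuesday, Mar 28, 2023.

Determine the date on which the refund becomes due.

Adding 9 calendar days to Mar 23, 2023 gives Apr 1, 2023, which is the last day of the replacement period.
From Saturday, Apr 1, 2023, 7 business days (Apr 3, Apr 4, Apr 5, Apr 6, Apr 7, Apr 10, Apr 11, skipping weekends) brings us to Tuesday, Apr 11, 2023, which is the last day of the waiting period.
Adding 88 calendar days to Apr 11, 2023 gives Jul 8, 2023, which is the last day of the response period.
Adding 5 calendar days to Jul 8, 2023 gives Jul 13, 2023, which is the date on which the refund becomes due.

Jul 13, 2023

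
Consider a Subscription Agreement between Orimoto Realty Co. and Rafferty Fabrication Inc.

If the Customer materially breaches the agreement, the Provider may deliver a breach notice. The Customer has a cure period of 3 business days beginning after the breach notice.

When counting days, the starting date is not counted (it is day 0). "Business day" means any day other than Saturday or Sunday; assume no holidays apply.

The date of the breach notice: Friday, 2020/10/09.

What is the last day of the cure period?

The last day of the cure period: counting 3 business days from Friday, 2020/10/09 (Oct 12, Oct 13, Oct 14, skipping weekends) reaches Wednesday, 2020/10/14.

2020/10/14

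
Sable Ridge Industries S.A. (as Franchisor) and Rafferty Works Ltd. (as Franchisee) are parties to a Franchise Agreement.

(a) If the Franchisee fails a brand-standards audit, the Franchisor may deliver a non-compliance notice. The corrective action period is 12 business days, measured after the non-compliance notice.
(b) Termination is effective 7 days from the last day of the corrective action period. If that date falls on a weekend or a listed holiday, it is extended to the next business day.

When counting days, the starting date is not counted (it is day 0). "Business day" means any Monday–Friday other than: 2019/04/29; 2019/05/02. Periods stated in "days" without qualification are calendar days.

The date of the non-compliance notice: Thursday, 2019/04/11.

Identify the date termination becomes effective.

The last day of the corrective action period: 12 business days after Thursday, 2019/04/11, skipping weekends and the listed holiday on Apr 29 — Apr 12, Apr 15, Apr 16, Apr 17, …, Apr 25, Apr 26, Apr 30 — lands on Tuesday, 2019/04/30.
The date termination becomes effective: 7 calendar days after 2019/04/30 is 2019/05/07. 2019/05/07 is a Tuesday and is not a listed holiday, so no roll-forward applies.

2019/05/07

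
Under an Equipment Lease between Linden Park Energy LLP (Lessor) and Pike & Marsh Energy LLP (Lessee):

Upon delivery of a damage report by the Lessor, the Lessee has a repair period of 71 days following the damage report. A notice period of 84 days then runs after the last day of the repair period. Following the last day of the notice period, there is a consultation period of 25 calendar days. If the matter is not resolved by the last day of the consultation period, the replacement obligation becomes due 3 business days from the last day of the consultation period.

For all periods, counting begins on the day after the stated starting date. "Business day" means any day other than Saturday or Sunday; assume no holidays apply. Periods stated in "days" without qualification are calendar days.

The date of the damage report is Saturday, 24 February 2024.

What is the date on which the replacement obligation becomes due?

Adding 71 calendar days to 24 February 2024 gives 5 May 2024, which is the last day of the repair period.
The last day of the notice period: 5 May 2024 + 84 days = 28 July 2024.
The last day of the consultation period: 28 July 2024 + 25 days = 22 August 2024.
The date on which the replacement obligation becomes due: counting 3 business days from Thursday, 22 August 2024 (Aug 23, Aug 26, Aug 27, skipping weekends) reaches Tuesday, 27 August 2024.

27 August 2024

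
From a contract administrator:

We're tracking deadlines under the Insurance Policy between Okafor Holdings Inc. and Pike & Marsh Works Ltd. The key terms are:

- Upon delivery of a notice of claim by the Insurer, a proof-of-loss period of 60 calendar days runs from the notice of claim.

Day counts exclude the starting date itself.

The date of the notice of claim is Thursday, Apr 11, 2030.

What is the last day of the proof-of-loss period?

Adding 60 calendar days to Apr 11, 2030 gives Jun 10, 2030, which is the last day of the proof-of-loss period.

Jun 10, 2030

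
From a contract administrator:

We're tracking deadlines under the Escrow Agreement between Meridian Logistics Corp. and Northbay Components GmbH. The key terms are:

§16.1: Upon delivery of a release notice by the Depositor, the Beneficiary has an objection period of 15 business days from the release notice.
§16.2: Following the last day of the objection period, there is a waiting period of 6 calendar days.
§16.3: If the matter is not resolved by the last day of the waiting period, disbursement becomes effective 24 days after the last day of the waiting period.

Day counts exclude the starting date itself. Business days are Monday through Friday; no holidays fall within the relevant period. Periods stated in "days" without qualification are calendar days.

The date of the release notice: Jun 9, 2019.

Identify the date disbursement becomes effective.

Jul 28, 2019

From Sunday, Jun 9, 2019, 15 business days (Jun 10, Jun 11, Jun 12, Jun 13, …, Jun 26, Jun 27, Jun 28, skipping weekends) brings us to Friday, Jun 28, 2019, which is the last day of the objection period.
Adding 6 calendar days to Jun 28, 2019 gives Jul 4, 2019, which is the last day of the waiting period.
Adding 24 calendar days to Jul 4, 2019 gives Jul 28, 2019, which is the date disbursement becomes effective.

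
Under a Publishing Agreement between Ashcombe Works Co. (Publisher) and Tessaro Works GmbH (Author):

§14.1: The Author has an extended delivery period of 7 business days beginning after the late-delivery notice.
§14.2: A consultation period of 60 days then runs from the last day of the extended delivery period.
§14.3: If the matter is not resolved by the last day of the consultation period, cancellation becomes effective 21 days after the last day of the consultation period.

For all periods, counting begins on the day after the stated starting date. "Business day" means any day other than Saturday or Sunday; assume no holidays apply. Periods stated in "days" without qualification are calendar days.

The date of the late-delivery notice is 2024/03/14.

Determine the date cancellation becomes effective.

2024/06/14

The last day of the extended delivery period: 7 business days after Thursday, 2024/03/14, skipping weekends — Mar 15, Mar 18, Mar 19, Mar 20, Mar 21, Mar 22, Mar 25 — lands on Monday, 2024/03/25.
The last day of the consultation period: 60 calendar days after 2024/03/25 is 2024/05/24.
Adding 21 calendar days to 2024/05/24 gives 2024/06/14, which is the date cancellation becomes effective.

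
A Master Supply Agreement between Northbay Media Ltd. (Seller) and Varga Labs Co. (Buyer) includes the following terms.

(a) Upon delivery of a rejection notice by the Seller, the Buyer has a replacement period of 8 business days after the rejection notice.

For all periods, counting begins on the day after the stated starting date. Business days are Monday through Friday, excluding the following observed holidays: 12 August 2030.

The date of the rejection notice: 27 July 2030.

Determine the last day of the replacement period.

7 August 2030

From Saturday, 27 July 2030, 8 business days (Jul 29, Jul 30, Jul 31, Aug 1, Aug 2, Aug 5, Aug 6, Aug 7, skipping weekends) brings us to Wednesday, 7 August 2030, which is the last day of the replacement period.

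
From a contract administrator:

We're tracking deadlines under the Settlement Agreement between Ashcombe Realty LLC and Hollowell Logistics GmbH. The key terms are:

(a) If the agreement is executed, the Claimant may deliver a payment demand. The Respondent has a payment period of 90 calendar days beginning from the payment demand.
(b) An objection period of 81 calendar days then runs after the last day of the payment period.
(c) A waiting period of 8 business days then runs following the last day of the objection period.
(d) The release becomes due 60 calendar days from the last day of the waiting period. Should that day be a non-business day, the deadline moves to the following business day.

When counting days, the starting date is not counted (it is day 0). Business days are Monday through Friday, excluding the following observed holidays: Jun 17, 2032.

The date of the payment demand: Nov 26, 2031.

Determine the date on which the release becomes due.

Jul 26, 2032

The last day of the payment period: 90 calendar days after Nov 26, 2031 is Feb 24, 2032.
The last day of the objection period: 81 calendar days after Feb 24, 2032 is May 15, 2032.
The last day of the waiting period: counting 8 business days from Saturday, May 15, 2032 (May 17, May 18, May 19, May 20, May 21, May 24, May 25, May 26, skipping weekends) reaches Wednesday, May 26, 2032.
Adding 60 calendar days to May 26, 2032 gives Jul 25, 2032, which is the date on which the release becomes due. That falls on a Sunday, so it rolls to the next business day, Monday, Jul 26, 2032.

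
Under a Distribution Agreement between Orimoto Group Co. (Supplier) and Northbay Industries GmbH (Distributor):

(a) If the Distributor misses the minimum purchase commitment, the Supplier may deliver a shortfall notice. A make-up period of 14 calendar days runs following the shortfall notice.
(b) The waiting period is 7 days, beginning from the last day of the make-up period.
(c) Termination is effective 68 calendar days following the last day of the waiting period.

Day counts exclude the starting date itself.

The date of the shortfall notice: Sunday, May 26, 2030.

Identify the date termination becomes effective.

August 23, 2030

The last day of the make-up period: May 26, 2030 + 14 days = June 9, 2030.
The last day of the waiting period: June 9, 2030 + 7 days = June 16, 2030.
The date termination becomes effective: June 16, 2030 + 68 days = August 23, 2030.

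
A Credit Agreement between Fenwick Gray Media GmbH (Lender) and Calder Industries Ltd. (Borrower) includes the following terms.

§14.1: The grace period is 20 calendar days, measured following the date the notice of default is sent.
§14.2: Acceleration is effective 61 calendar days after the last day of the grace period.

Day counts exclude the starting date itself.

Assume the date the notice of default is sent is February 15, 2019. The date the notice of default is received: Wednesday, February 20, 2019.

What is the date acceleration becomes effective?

The last day of the grace period: 20 calendar days after February 15, 2019 is March 7, 2019.
The date acceleration becomes effective: 61 calendar days after March 7, 2019 is May 7, 2019.

May 7, 2019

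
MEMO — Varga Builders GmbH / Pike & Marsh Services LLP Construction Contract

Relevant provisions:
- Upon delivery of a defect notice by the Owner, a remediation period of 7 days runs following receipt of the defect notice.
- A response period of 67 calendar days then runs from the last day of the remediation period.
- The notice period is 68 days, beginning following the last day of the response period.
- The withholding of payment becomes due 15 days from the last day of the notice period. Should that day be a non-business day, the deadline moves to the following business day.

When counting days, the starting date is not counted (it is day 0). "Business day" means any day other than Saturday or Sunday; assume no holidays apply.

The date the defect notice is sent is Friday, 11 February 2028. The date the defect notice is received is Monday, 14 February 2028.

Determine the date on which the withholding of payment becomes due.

Adding 7 calendar days to 14 February 2028 gives 21 February 2028, which is the last day of the remediation period.
The last day of the response period: 21 February 2028 + 67 days = 28 April 2028.
The last day of the notice period: 68 calendar days after 28 April 2028 is 5 July 2028.
The date on which the withholding of payment becomes due: 5 July 2028 + 15 days = 20 July 2028. 20 July 2028 is a Thursday, so no roll-forward applies.

20 July 2028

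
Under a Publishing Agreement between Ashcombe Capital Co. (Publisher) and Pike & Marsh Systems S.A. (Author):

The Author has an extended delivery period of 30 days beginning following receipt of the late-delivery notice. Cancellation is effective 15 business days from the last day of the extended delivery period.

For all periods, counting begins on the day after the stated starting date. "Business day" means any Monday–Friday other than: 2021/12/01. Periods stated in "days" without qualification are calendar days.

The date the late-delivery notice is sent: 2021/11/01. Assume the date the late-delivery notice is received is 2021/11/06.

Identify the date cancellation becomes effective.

The last day of the extended delivery period: 2021/11/06 + 30 days = 2021/12/06.
From Monday, 2021/12/06, 15 business days (Dec 7, Dec 8, Dec 9, Dec 10, …, Dec 23, Dec 24, Dec 27, skipping weekends) brings us to Monday, 2021/12/27, which is the date cancellation becomes effective.

2021/12/27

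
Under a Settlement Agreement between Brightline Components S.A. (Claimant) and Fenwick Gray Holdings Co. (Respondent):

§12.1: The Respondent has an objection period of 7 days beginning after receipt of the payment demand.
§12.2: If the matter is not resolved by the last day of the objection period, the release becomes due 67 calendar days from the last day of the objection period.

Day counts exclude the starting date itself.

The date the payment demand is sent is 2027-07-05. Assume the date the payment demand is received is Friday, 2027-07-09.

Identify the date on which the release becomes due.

The last day of the objection period: 7 calendar days after 2027-07-09 is 2027-07-16.
The date on which the release becomes due: 67 calendar days after 2027-07-16 is 2027-09-21.

2027-09-21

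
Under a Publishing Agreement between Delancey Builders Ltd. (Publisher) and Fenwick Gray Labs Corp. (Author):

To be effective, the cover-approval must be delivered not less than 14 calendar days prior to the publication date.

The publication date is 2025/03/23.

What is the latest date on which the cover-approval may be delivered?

2025/03/09

2025/03/23 minus 14 days is 2025/03/09.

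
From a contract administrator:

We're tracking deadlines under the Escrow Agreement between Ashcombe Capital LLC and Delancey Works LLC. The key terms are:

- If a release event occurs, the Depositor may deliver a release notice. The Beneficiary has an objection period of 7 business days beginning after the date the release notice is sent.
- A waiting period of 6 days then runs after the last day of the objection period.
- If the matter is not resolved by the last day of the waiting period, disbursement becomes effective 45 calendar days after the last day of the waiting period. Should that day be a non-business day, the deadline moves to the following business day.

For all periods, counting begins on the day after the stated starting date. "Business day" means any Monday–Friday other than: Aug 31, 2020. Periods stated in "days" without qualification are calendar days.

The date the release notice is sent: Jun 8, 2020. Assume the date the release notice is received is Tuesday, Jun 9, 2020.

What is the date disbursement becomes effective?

From Monday, Jun 8, 2020, 7 business days (Jun 9, Jun 10, Jun 11, Jun 12, Jun 15, Jun 16, Jun 17, skipping weekends) brings us to Wednesday, Jun 17, 2020, which is the last day of the objection period.
The last day of the waiting period: Jun 17, 2020 + 6 days = Jun 23, 2020.
The date disbursement becomes effective: Jun 23, 2020 + 45 days = Aug 7, 2020. Aug 7, 2020 is a Friday and is not a listed holiday, so no roll-forward applies.

Aug 7, 2020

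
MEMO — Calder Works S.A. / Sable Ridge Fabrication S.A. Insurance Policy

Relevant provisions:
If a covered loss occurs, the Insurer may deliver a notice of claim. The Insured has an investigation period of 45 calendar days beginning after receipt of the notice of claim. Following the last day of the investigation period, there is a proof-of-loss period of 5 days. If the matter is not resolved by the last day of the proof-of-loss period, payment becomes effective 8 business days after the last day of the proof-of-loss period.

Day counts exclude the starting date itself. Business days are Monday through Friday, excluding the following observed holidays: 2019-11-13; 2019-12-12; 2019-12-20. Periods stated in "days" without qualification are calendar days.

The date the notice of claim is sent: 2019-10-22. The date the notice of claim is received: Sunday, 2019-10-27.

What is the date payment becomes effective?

2019-12-27

The last day of the investigation period: 45 calendar days after 2019-10-27 is 2019-12-11.
Adding 5 calendar days to 2019-12-11 gives 2019-12-16, which is the last day of the proof-of-loss period.
From Monday, 2019-12-16, 8 business days (Dec 17, Dec 18, Dec 19, Dec 23, Dec 24, Dec 25, Dec 26, Dec 27, skipping weekends and the listed holiday on Dec 20) brings us to Friday, 2019-12-27, which is the date payment becomes effective.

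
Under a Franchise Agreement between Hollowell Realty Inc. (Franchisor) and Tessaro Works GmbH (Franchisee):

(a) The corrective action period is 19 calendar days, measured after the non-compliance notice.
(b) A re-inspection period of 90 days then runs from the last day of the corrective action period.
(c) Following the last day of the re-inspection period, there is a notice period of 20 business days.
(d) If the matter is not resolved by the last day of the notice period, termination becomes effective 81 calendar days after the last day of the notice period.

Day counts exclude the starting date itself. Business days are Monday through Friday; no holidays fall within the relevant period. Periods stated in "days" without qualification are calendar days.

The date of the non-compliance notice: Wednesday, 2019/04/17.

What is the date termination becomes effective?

The last day of the corrective action period: 19 calendar days after 2019/04/17 is 2019/05/06.
The last day of the re-inspection period: 2019/05/06 + 90 days = 2019/08/04.
From Sunday, 2019/08/04, 20 business days (Aug 5, Aug 6, Aug 7, Aug 8, …, Aug 28, Aug 29, Aug 30, skipping weekends) brings us to Friday, 2019/08/30, which is the last day of the notice period.
Adding 81 calendar days to 2019/08/30 gives 2019/11/19, which is the date termination becomes effective.

2019/11/19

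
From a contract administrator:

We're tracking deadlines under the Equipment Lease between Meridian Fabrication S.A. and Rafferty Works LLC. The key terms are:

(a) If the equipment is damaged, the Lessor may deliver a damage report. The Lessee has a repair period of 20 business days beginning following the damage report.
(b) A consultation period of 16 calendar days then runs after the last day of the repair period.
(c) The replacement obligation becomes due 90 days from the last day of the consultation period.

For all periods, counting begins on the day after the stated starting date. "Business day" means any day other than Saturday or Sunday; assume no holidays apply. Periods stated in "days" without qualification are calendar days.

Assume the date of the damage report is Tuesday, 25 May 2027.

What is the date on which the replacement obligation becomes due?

The last day of the repair period: counting 20 business days from Tuesday, 25 May 2027 (May 26, May 27, May 28, May 31, …, Jun 18, Jun 21, Jun 22, skipping weekends) reaches Tuesday, 22 June 2027.
The last day of the consultation period: 16 calendar days after 22 June 2027 is 8 July 2027.
The date on which the replacement obligation becomes due: 90 calendar days after 8 July 2027 is 6 October 2027.

6 October 2027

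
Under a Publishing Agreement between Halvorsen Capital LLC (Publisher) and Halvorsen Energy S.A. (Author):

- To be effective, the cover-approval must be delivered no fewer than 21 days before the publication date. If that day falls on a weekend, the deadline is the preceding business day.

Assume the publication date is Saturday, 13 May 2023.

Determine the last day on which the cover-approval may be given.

21 April 2023

13 May 2023 minus 21 days is 22 April 2023. That is a Saturday, so the deadline moves back to Friday, 21 April 2023.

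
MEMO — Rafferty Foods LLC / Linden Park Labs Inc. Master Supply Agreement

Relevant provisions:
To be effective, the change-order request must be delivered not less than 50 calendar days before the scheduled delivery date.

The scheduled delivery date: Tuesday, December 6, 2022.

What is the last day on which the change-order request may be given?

October 17, 2022

Counting back 50 calendar days from December 6, 2022 gives October 17, 2022.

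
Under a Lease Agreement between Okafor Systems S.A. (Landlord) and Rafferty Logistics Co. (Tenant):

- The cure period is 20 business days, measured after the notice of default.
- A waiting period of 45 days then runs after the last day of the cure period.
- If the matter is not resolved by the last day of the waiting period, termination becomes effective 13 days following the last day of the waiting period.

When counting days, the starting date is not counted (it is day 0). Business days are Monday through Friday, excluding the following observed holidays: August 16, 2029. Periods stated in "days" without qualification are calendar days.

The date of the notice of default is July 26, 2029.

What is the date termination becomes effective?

October 21, 2029

From Thursday, July 26, 2029, 20 business days (Jul 27, Jul 30, Jul 31, Aug 1, …, Aug 22, Aug 23, Aug 24, skipping weekends and the listed holiday on Aug 16) brings us to Friday, August 24, 2029, which is the last day of the cure period.
The last day of the waiting period: 45 calendar days after August 24, 2029 is October 8, 2029.
Adding 13 calendar days to October 8, 2029 gives October 21, 2029, which is the date termination becomes effective.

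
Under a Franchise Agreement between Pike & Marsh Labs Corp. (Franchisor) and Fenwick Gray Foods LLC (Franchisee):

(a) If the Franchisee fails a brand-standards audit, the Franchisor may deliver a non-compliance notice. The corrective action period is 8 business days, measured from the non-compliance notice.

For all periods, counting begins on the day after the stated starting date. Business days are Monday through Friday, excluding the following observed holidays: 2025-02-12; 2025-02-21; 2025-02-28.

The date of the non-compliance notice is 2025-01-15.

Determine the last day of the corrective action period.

2025-01-27

The last day of the corrective action period: counting 8 business days from Wednesday, 2025-01-15 (Jan 16, Jan 17, Jan 20, Jan 21, Jan 22, Jan 23, Jan 24, Jan 27, skipping weekends) reaches Monday, 2025-01-27.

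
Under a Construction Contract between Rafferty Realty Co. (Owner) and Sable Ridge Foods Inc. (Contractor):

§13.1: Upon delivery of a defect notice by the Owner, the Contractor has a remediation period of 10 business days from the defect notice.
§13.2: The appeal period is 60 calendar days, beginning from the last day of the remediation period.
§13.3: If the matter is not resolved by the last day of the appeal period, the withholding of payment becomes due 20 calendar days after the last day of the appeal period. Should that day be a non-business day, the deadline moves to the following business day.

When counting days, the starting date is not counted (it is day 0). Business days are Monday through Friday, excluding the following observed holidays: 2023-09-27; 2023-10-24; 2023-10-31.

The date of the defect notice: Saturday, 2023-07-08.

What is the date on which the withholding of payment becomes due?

The last day of the remediation period: counting 10 business days from Saturday, 2023-07-08 (Jul 10, Jul 11, Jul 12, Jul 13, Jul 14, Jul 17, Jul 18, Jul 19, Jul 20, Jul 21, skipping weekends) reaches Friday, 2023-07-21.
The last day of the appeal period: 60 calendar days after 2023-07-21 is 2023-09-19.
Adding 20 calendar days to 2023-09-19 gives 2023-10-09, which is the date on which the withholding of payment becomes due. 2023-10-09 is a Monday and is not a listed holiday, so no roll-forward applies.

2023-10-09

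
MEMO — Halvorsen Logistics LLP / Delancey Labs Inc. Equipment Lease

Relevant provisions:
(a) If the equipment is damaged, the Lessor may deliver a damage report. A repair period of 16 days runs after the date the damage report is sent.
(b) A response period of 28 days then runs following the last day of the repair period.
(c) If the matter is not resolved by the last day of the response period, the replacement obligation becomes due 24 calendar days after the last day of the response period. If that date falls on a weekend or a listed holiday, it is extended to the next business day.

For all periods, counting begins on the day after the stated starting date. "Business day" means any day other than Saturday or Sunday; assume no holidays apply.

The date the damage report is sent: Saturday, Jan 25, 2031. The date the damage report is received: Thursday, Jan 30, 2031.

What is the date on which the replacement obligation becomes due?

The last day of the repair period: Jan 25, 2031 + 16 days = Feb 10, 2031.
The last day of the response period: 28 calendar days after Feb 10, 2031 is Mar 10, 2031.
Adding 24 calendar days to Mar 10, 2031 gives Apr 3, 2031, which is the date on which the replacement obligation becomes due. Apr 3, 2031 is a Thursday, so no roll-forward applies.

Apr 3, 2031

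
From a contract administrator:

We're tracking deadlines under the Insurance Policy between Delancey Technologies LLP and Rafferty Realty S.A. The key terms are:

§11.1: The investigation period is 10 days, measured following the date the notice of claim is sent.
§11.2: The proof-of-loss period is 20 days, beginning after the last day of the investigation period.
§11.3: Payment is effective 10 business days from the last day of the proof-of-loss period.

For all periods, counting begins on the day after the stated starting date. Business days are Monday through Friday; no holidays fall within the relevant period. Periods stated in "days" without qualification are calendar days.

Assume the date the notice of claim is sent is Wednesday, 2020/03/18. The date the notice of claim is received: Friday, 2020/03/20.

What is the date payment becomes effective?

2020/05/01

The last day of the investigation period: 10 calendar days after 2020/03/18 is 2020/03/28.
The last day of the proof-of-loss period: 2020/03/28 + 20 days = 2020/04/17.
The date payment becomes effective: 10 business days after Friday, 2020/04/17, skipping weekends — Apr 20, Apr 21, Apr 22, Apr 23, Apr 24, Apr 27, Apr 28, Apr 29, Apr 30, May 1 — lands on Friday, 2020/05/01.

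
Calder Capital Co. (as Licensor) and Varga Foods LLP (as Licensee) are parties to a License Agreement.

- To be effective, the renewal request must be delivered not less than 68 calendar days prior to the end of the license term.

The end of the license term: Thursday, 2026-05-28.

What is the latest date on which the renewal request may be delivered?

Counting back 68 calendar days from 2026-05-28 gives 2026-03-21.

2026-03-21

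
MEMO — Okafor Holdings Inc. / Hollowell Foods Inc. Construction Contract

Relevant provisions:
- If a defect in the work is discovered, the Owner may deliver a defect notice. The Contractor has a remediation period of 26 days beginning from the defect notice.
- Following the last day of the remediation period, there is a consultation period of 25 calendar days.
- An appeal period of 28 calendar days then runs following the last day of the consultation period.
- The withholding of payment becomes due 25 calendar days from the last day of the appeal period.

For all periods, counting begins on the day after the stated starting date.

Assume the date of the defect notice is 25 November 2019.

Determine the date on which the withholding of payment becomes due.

8 March 2020

The last day of the remediation period: 25 November 2019 + 26 days = 21 December 2019.
The last day of the consultation period: 25 calendar days after 21 December 2019 is 15 January 2020.
The last day of the appeal period: 15 January 2020 + 28 days = 12 February 2020.
The date on which the withholding of payment becomes due: 25 calendar days after 12 February 2020 is 8 March 2020.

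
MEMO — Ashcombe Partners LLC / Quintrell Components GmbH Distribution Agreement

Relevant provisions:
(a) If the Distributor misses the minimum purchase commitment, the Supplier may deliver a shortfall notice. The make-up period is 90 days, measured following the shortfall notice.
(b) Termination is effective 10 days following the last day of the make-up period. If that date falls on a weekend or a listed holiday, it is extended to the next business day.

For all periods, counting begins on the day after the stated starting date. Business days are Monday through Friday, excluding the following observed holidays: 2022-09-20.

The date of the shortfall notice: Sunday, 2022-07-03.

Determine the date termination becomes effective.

2022-10-11

Adding 90 calendar days to 2022-07-03 gives 2022-10-01, which is the last day of the make-up period.
Adding 10 calendar days to 2022-10-01 gives 2022-10-11, which is the date termination becomes effective. 2022-10-11 is a Tuesday and is not a listed holiday, so no roll-forward applies.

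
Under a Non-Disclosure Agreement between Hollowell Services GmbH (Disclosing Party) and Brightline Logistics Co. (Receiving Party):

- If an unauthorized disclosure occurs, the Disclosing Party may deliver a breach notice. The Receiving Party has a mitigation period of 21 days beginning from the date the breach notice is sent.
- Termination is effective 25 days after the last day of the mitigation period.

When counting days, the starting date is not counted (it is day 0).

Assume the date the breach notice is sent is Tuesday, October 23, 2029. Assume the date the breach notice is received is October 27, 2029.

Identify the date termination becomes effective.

December 8, 2029

The last day of the mitigation period: October 23, 2029 + 21 days = November 13, 2029.
The date termination becomes effective: 25 calendar days after November 13, 2029 is December 8, 2029.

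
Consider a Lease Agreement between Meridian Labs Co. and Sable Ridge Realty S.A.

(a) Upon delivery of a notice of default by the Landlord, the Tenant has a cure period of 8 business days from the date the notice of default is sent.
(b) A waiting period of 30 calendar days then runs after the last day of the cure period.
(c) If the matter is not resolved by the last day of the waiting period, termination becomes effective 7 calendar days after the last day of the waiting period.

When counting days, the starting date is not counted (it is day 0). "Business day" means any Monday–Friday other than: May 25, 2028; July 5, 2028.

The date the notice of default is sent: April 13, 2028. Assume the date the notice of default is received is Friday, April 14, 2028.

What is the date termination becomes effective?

June 1, 2028

The last day of the cure period: counting 8 business days from Thursday, April 13, 2028 (Apr 14, Apr 17, Apr 18, Apr 19, Apr 20, Apr 21, Apr 24, Apr 25, skipping weekends) reaches Tuesday, April 25, 2028.
Adding 30 calendar days to April 25, 2028 gives May 25, 2028, which is the last day of the waiting period.
The date termination becomes effective: 7 calendar days after May 25, 2028 is June 1, 2028.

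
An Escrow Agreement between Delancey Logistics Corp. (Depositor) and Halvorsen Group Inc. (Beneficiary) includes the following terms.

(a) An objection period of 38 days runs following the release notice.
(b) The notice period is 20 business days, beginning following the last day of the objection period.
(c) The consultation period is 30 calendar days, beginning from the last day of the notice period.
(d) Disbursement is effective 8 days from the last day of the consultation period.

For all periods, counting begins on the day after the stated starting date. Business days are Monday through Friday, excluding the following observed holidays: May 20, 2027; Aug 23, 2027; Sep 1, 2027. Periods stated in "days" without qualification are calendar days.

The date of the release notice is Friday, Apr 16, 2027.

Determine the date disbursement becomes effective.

The last day of the objection period: 38 calendar days after Apr 16, 2027 is May 24, 2027.
From Monday, May 24, 2027, 20 business days (May 25, May 26, May 27, May 28, …, Jun 17, Jun 18, Jun 21, skipping weekends) brings us to Monday, Jun 21, 2027, which is the last day of the notice period.
The last day of the consultation period: 30 calendar days after Jun 21, 2027 is Jul 21, 2027.
The date disbursement becomes effective: 8 calendar days after Jul 21, 2027 is Jul 29, 2027.

Jul 29, 2027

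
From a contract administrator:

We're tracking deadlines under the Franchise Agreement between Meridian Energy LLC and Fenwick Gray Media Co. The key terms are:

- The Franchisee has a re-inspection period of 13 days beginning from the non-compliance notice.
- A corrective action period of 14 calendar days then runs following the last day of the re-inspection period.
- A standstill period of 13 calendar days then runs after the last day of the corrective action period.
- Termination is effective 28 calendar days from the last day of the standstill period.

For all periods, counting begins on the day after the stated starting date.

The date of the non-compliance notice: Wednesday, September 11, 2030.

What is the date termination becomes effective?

November 18, 2030

Adding 13 calendar days to September 11, 2030 gives September 24, 2030, which is the last day of the re-inspection period.
Adding 14 calendar days to September 24, 2030 gives October 8, 2030, which is the last day of the corrective action period.
The last day of the standstill period: 13 calendar days after October 8, 2030 is October 21, 2030.
Adding 28 calendar days to October 21, 2030 gives November 18, 2030, which is the date termination becomes effective.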